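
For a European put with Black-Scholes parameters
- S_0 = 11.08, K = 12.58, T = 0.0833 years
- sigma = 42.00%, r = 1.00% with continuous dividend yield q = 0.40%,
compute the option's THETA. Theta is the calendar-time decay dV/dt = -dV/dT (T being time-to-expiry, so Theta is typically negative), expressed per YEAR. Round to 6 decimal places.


Answer: Theta = -1.912203

Derivation:
d1 = -0.9826793642; d2 = -1.1038986696
phi(d1) = 0.2461613904; exp(-qT) = 0.9996668555; exp(-rT) = 0.9991673468
Theta = -S*exp(-qT)*phi(d1)*sigma/(2*sqrt(T)) + r*K*exp(-rT)*N(-d2) - q*S*exp(-qT)*N(-d1)
N(-d1) = 0.8371173650; N(-d2) = 0.8651814520; sqrt(T) = 0.2886173938
Term 1 = -11.0800 * 0.9996668555 * 0.2461613904 * 0.4200 / (2 * 0.2886173938) = -1.9838634846
Term 2 = 0.0100 * 12.5800 * 0.9991673468 * 0.8651814520 = 0.1087492008
Term 3 = -0.0040 * 11.0800 * 0.9996668555 * 0.8371173650 = -0.0370886816
Theta = -1.9838634846 + (0.1087492008) + (-0.0370886816) = -1.912203


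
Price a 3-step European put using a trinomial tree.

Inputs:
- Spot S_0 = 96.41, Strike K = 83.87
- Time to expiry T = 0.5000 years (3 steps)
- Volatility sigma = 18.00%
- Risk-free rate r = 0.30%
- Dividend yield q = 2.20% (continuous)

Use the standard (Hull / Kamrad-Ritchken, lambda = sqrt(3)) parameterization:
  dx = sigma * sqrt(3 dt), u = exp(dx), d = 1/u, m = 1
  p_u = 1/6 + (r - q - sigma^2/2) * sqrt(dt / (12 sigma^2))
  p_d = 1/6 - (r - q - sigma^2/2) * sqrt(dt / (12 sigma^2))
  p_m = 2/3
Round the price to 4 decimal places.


Answer: Price = V(0,0) = 0.7791

Derivation:
dt = T/N = 0.166667; dx = sigma*sqrt(3*dt) = 0.127279
u = exp(dx) = 1.135734; d = 1/u = 0.880488
p_u = 0.143620, p_m = 0.666667, p_d = 0.189713
Discount per step: exp(-r*dt) = 0.999500
Stock lattice S(k, j) with j the centered position index:
  k=0: S(0,+0) = 96.4100
  k=1: S(1,-1) = 84.8878; S(1,+0) = 96.4100; S(1,+1) = 109.4961
  k=2: S(2,-2) = 74.7427; S(2,-1) = 84.8878; S(2,+0) = 96.4100; S(2,+1) = 109.4961; S(2,+2) = 124.3585
  k=3: S(3,-3) = 65.8100; S(3,-2) = 74.7427; S(3,-1) = 84.8878; S(3,+0) = 96.4100; S(3,+1) = 109.4961; S(3,+2) = 124.3585; S(3,+3) = 141.2382
Terminal payoffs V(N, j) = max(K - S_T, 0):
  V(3,-3) = 18.059969; V(3,-2) = 9.127304; V(3,-1) = 0.000000; V(3,+0) = 0.000000; V(3,+1) = 0.000000; V(3,+2) = 0.000000; V(3,+3) = 0.000000
Backward induction: V(k, j) = exp(-r*dt) * [p_u * V(k+1, j+1) + p_m * V(k+1, j) + p_d * V(k+1, j-1)]
  V(2,-2) = exp(-r*dt) * [p_u*0.000000 + p_m*9.127304 + p_d*18.059969] = 9.506328
  V(2,-1) = exp(-r*dt) * [p_u*0.000000 + p_m*0.000000 + p_d*9.127304] = 1.730704
  V(2,+0) = exp(-r*dt) * [p_u*0.000000 + p_m*0.000000 + p_d*0.000000] = 0.000000
  V(2,+1) = exp(-r*dt) * [p_u*0.000000 + p_m*0.000000 + p_d*0.000000] = 0.000000
  V(2,+2) = exp(-r*dt) * [p_u*0.000000 + p_m*0.000000 + p_d*0.000000] = 0.000000
  V(1,-1) = exp(-r*dt) * [p_u*0.000000 + p_m*1.730704 + p_d*9.506328] = 2.955799
  V(1,+0) = exp(-r*dt) * [p_u*0.000000 + p_m*0.000000 + p_d*1.730704] = 0.328173
  V(1,+1) = exp(-r*dt) * [p_u*0.000000 + p_m*0.000000 + p_d*0.000000] = 0.000000
  V(0,+0) = exp(-r*dt) * [p_u*0.000000 + p_m*0.328173 + p_d*2.955799] = 0.779146


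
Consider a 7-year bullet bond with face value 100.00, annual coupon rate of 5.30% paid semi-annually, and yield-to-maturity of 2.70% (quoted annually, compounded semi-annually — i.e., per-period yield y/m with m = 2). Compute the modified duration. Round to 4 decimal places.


Coupon per period c = face * coupon_rate / m = 2.650000
Periods per year m = 2; per-period yield y/m = 0.013500
Number of cashflows N = 14
Cashflows (t years, CF_t, discount factor 1/(1+y/m)^(m*t), PV):
  t = 0.5000: CF_t = 2.650000, DF = 0.986680, PV = 2.614702
  t = 1.0000: CF_t = 2.650000, DF = 0.973537, PV = 2.579873
  t = 1.5000: CF_t = 2.650000, DF = 0.960569, PV = 2.545509
  t = 2.0000: CF_t = 2.650000, DF = 0.947774, PV = 2.511602
  t = 2.5000: CF_t = 2.650000, DF = 0.935150, PV = 2.478147
  t = 3.0000: CF_t = 2.650000, DF = 0.922694, PV = 2.445138
  t = 3.5000: CF_t = 2.650000, DF = 0.910403, PV = 2.412568
  t = 4.0000: CF_t = 2.650000, DF = 0.898276, PV = 2.380432
  t = 4.5000: CF_t = 2.650000, DF = 0.886311, PV = 2.348725
  t = 5.0000: CF_t = 2.650000, DF = 0.874505, PV = 2.317439
  t = 5.5000: CF_t = 2.650000, DF = 0.862857, PV = 2.286570
  t = 6.0000: CF_t = 2.650000, DF = 0.851363, PV = 2.256113
  t = 6.5000: CF_t = 2.650000, DF = 0.840023, PV = 2.226061
  t = 7.0000: CF_t = 102.650000, DF = 0.828834, PV = 85.079790
Price P = sum_t PV_t = 116.482670
First compute Macaulay numerator sum_t t * PV_t:
  t * PV_t at t = 0.5000: 1.307351
  t * PV_t at t = 1.0000: 2.579873
  t * PV_t at t = 1.5000: 3.818263
  t * PV_t at t = 2.0000: 5.023204
  t * PV_t at t = 2.5000: 6.195368
  t * PV_t at t = 3.0000: 7.335414
  t * PV_t at t = 3.5000: 8.443989
  t * PV_t at t = 4.0000: 9.521730
  t * PV_t at t = 4.5000: 10.569261
  t * PV_t at t = 5.0000: 11.587196
  t * PV_t at t = 5.5000: 12.576138
  t * PV_t at t = 6.0000: 13.536678
  t * PV_t at t = 6.5000: 14.469397
  t * PV_t at t = 7.0000: 595.558533
Macaulay duration D = 702.522394 / 116.482670 = 6.031132
Modified duration = D / (1 + y/m) = 6.031132 / (1 + 0.013500) = 5.950797

Answer: Modified duration = 5.9508


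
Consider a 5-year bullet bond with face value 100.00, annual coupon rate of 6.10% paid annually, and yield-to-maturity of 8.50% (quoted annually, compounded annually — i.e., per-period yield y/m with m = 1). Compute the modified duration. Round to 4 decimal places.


Answer: Modified duration = 4.0791

Derivation:
Coupon per period c = face * coupon_rate / m = 6.100000
Periods per year m = 1; per-period yield y/m = 0.085000
Number of cashflows N = 5
Cashflows (t years, CF_t, discount factor 1/(1+y/m)^(m*t), PV):
  t = 1.0000: CF_t = 6.100000, DF = 0.921659, PV = 5.622120
  t = 2.0000: CF_t = 6.100000, DF = 0.849455, PV = 5.181677
  t = 3.0000: CF_t = 6.100000, DF = 0.782908, PV = 4.775739
  t = 4.0000: CF_t = 6.100000, DF = 0.721574, PV = 4.401603
  t = 5.0000: CF_t = 106.100000, DF = 0.665045, PV = 70.561319
Price P = sum_t PV_t = 90.542459
First compute Macaulay numerator sum_t t * PV_t:
  t * PV_t at t = 1.0000: 5.622120
  t * PV_t at t = 2.0000: 10.363354
  t * PV_t at t = 3.0000: 14.327218
  t * PV_t at t = 4.0000: 17.606413
  t * PV_t at t = 5.0000: 352.806597
Macaulay duration D = 400.725702 / 90.542459 = 4.425832
Modified duration = D / (1 + y/m) = 4.425832 / (1 + 0.085000) = 4.079108


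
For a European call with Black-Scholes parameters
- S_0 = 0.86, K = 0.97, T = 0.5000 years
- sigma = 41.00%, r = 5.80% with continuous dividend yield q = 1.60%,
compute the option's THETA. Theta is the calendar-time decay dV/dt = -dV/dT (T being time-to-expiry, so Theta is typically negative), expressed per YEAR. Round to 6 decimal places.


Answer: Theta = -0.108108

Derivation:
d1 = -0.1977783953; d2 = -0.4876921756
phi(d1) = 0.3912155156; exp(-qT) = 0.9920319148; exp(-rT) = 0.9714164645
Theta = -S*exp(-qT)*phi(d1)*sigma/(2*sqrt(T)) - r*K*exp(-rT)*N(d2) + q*S*exp(-qT)*N(d1)
N(d1) = 0.4216092251; N(d2) = 0.3128839474; sqrt(T) = 0.7071067812
Term 1 = -0.8600 * 0.9920319148 * 0.3912155156 * 0.4100 / (2 * 0.7071067812) = -0.0967629332
Term 2 = -0.0580 * 0.9700 * 0.9714164645 * 0.3128839474 = -0.0170996992
Term 3 = 0.0160 * 0.8600 * 0.9920319148 * 0.4216092251 = 0.0057551173
Theta = -0.0967629332 + (-0.0170996992) + (0.0057551173) = -0.108108


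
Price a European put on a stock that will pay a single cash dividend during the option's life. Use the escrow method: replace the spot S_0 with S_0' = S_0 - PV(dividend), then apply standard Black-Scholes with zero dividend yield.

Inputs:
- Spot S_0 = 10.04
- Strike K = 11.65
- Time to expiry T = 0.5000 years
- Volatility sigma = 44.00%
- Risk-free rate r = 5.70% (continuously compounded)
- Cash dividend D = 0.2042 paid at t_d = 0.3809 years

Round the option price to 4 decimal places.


PV(D) = D * exp(-r * t_d) = 0.2042 * 0.97852269 = 0.19981433
S_0' = S_0 - PV(D) = 10.0400 - 0.19981433 = 9.84018567
d1 = (ln(S_0'/K) + (r + sigma^2/2)*T) / (sigma*sqrt(T)) = -0.29547936
d2 = d1 - sigma*sqrt(T) = -0.60660634
exp(-rT) = 0.97190229
N(-d1) = 0.61618614; N(-d2) = 0.72794390
P = K * exp(-rT) * N(-d2) - S_0' * N(-d1) = 11.6500 * 0.97190229 * 0.72794390 - 9.84018567 * 0.61618614 = 2.1789

Answer: Price = 2.1789


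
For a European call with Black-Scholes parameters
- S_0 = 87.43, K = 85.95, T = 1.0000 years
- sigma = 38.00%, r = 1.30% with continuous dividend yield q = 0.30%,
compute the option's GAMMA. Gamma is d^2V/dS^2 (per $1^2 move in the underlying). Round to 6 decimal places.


d1 = 0.2612440562; d2 = -0.1187559438
phi(d1) = 0.3855583399; exp(-qT) = 0.9970044955; exp(-rT) = 0.9870841350
Gamma = exp(-qT) * phi(d1) / (S * sigma * sqrt(T)) = 0.9970044955 * 0.3855583399 / (87.4300 * 0.3800 * 1.0000000000) = 0.011570

Answer: Gamma = 0.011570


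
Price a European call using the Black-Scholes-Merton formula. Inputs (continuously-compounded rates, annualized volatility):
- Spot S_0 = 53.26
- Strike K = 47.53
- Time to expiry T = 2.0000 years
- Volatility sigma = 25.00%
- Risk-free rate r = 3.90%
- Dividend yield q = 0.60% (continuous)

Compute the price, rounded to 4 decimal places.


Answer: Price = 11.9534

Derivation:
d1 = (ln(S/K) + (r - q + 0.5*sigma^2) * T) / (sigma * sqrt(T)) = 0.68539716
d2 = d1 - sigma * sqrt(T) = 0.33184377
exp(-rT) = 0.92496443; exp(-qT) = 0.98807171
C = S_0 * exp(-qT) * N(d1) - K * exp(-rT) * N(d2)
N(d1) = 0.75345333; N(d2) = 0.62999638
C = 53.2600 * 0.98807171 * 0.75345333 - 47.5300 * 0.92496443 * 0.62999638 = 11.9534


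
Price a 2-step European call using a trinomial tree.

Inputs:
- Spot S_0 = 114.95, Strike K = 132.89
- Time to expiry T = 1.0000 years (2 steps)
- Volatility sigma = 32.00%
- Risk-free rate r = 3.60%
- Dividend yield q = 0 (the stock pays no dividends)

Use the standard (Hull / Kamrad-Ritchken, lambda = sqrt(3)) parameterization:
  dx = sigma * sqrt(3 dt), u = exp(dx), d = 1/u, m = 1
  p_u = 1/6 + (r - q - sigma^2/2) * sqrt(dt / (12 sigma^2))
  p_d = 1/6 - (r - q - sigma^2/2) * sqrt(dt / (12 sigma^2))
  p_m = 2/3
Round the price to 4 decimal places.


Answer: Price = V(0,0) = 10.3380

Derivation:
dt = T/N = 0.500000; dx = sigma*sqrt(3*dt) = 0.391918
u = exp(dx) = 1.479817; d = 1/u = 0.675759
p_u = 0.156971, p_m = 0.666667, p_d = 0.176363
Discount per step: exp(-r*dt) = 0.982161
Stock lattice S(k, j) with j the centered position index:
  k=0: S(0,+0) = 114.9500
  k=1: S(1,-1) = 77.6785; S(1,+0) = 114.9500; S(1,+1) = 170.1050
  k=2: S(2,-2) = 52.4920; S(2,-1) = 77.6785; S(2,+0) = 114.9500; S(2,+1) = 170.1050; S(2,+2) = 251.7242
Terminal payoffs V(N, j) = max(S_T - K, 0):
  V(2,-2) = 0.000000; V(2,-1) = 0.000000; V(2,+0) = 0.000000; V(2,+1) = 37.214952; V(2,+2) = 118.834181
Backward induction: V(k, j) = exp(-r*dt) * [p_u * V(k+1, j+1) + p_m * V(k+1, j) + p_d * V(k+1, j-1)]
  V(1,-1) = exp(-r*dt) * [p_u*0.000000 + p_m*0.000000 + p_d*0.000000] = 0.000000
  V(1,+0) = exp(-r*dt) * [p_u*37.214952 + p_m*0.000000 + p_d*0.000000] = 5.737450
  V(1,+1) = exp(-r*dt) * [p_u*118.834181 + p_m*37.214952 + p_d*0.000000] = 42.688117
  V(0,+0) = exp(-r*dt) * [p_u*42.688117 + p_m*5.737450 + p_d*0.000000] = 10.337985


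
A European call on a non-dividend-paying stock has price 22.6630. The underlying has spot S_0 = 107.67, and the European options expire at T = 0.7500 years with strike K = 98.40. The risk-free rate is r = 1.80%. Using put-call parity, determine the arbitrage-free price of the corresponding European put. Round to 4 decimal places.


Answer: Put price = 12.0735

Derivation:
Put-call parity: C - P = S_0 * exp(-qT) - K * exp(-rT).
S_0 * exp(-qT) = 107.6700 * 1.00000000 = 107.67000000
K * exp(-rT) = 98.4000 * 0.98659072 = 97.08052649
P = C - S*exp(-qT) + K*exp(-rT)
P = 22.6630 - 107.67000000 + 97.08052649 = 12.0735


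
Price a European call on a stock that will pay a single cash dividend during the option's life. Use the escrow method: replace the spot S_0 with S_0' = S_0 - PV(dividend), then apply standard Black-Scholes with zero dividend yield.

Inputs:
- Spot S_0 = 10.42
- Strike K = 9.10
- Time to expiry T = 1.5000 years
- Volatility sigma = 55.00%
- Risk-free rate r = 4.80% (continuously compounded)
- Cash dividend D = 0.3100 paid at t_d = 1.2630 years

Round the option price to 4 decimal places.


Answer: Price = 3.3651

Derivation:
PV(D) = D * exp(-r * t_d) = 0.3100 * 0.94117706 = 0.29176489
S_0' = S_0 - PV(D) = 10.4200 - 0.29176489 = 10.12823511
d1 = (ln(S_0'/K) + (r + sigma^2/2)*T) / (sigma*sqrt(T)) = 0.60261555
d2 = d1 - sigma*sqrt(T) = -0.07099413
exp(-rT) = 0.93053090
N(d1) = 0.72661776; N(d2) = 0.47170121
C = S_0' * N(d1) - K * exp(-rT) * N(d2) = 10.12823511 * 0.72661776 - 9.1000 * 0.93053090 * 0.47170121 = 3.3651


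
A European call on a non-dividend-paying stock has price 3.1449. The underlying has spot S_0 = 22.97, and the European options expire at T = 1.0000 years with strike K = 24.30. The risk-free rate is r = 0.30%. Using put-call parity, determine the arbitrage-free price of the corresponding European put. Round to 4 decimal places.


Put-call parity: C - P = S_0 * exp(-qT) - K * exp(-rT).
S_0 * exp(-qT) = 22.9700 * 1.00000000 = 22.97000000
K * exp(-rT) = 24.3000 * 0.99700450 = 24.22720924
P = C - S*exp(-qT) + K*exp(-rT)
P = 3.1449 - 22.97000000 + 24.22720924 = 4.4021

Answer: Put price = 4.4021


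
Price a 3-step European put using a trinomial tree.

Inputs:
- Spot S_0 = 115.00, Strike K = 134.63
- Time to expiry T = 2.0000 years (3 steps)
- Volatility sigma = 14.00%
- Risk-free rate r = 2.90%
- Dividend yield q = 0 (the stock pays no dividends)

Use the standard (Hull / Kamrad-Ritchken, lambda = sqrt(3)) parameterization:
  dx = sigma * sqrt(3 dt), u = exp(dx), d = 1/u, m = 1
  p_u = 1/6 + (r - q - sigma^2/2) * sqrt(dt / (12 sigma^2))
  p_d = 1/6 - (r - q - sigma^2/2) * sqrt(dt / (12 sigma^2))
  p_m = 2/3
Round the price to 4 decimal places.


dt = T/N = 0.666667; dx = sigma*sqrt(3*dt) = 0.197990
u = exp(dx) = 1.218950; d = 1/u = 0.820378
p_u = 0.198992, p_m = 0.666667, p_d = 0.134342
Discount per step: exp(-r*dt) = 0.980852
Stock lattice S(k, j) with j the centered position index:
  k=0: S(0,+0) = 115.0000
  k=1: S(1,-1) = 94.3435; S(1,+0) = 115.0000; S(1,+1) = 140.1793
  k=2: S(2,-2) = 77.3973; S(2,-1) = 94.3435; S(2,+0) = 115.0000; S(2,+1) = 140.1793; S(2,+2) = 170.8715
  k=3: S(3,-3) = 63.4951; S(3,-2) = 77.3973; S(3,-1) = 94.3435; S(3,+0) = 115.0000; S(3,+1) = 140.1793; S(3,+2) = 170.8715; S(3,+3) = 208.2839
Terminal payoffs V(N, j) = max(K - S_T, 0):
  V(3,-3) = 71.134919; V(3,-2) = 57.232666; V(3,-1) = 40.286514; V(3,+0) = 19.630000; V(3,+1) = 0.000000; V(3,+2) = 0.000000; V(3,+3) = 0.000000
Backward induction: V(k, j) = exp(-r*dt) * [p_u * V(k+1, j+1) + p_m * V(k+1, j) + p_d * V(k+1, j-1)]
  V(2,-2) = exp(-r*dt) * [p_u*40.286514 + p_m*57.232666 + p_d*71.134919] = 54.661115
  V(2,-1) = exp(-r*dt) * [p_u*19.630000 + p_m*40.286514 + p_d*57.232666] = 37.716342
  V(2,+0) = exp(-r*dt) * [p_u*0.000000 + p_m*19.630000 + p_d*40.286514] = 18.144620
  V(2,+1) = exp(-r*dt) * [p_u*0.000000 + p_m*0.000000 + p_d*19.630000] = 2.586634
  V(2,+2) = exp(-r*dt) * [p_u*0.000000 + p_m*0.000000 + p_d*0.000000] = 0.000000
  V(1,-1) = exp(-r*dt) * [p_u*18.144620 + p_m*37.716342 + p_d*54.661115] = 35.406932
  V(1,+0) = exp(-r*dt) * [p_u*2.586634 + p_m*18.144620 + p_d*37.716342] = 17.339520
  V(1,+1) = exp(-r*dt) * [p_u*0.000000 + p_m*2.586634 + p_d*18.144620] = 4.082311
  V(0,+0) = exp(-r*dt) * [p_u*4.082311 + p_m*17.339520 + p_d*35.406932] = 16.800682

Answer: Price = V(0,0) = 16.8007


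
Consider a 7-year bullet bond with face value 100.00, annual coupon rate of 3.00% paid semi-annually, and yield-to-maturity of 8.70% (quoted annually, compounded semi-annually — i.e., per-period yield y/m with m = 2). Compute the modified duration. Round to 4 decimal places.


Answer: Modified duration = 5.9526

Derivation:
Coupon per period c = face * coupon_rate / m = 1.500000
Periods per year m = 2; per-period yield y/m = 0.043500
Number of cashflows N = 14
Cashflows (t years, CF_t, discount factor 1/(1+y/m)^(m*t), PV):
  t = 0.5000: CF_t = 1.500000, DF = 0.958313, PV = 1.437470
  t = 1.0000: CF_t = 1.500000, DF = 0.918365, PV = 1.377547
  t = 1.5000: CF_t = 1.500000, DF = 0.880081, PV = 1.320121
  t = 2.0000: CF_t = 1.500000, DF = 0.843393, PV = 1.265090
  t = 2.5000: CF_t = 1.500000, DF = 0.808235, PV = 1.212353
  t = 3.0000: CF_t = 1.500000, DF = 0.774543, PV = 1.161814
  t = 3.5000: CF_t = 1.500000, DF = 0.742254, PV = 1.113382
  t = 4.0000: CF_t = 1.500000, DF = 0.711312, PV = 1.066969
  t = 4.5000: CF_t = 1.500000, DF = 0.681660, PV = 1.022490
  t = 5.0000: CF_t = 1.500000, DF = 0.653244, PV = 0.979866
  t = 5.5000: CF_t = 1.500000, DF = 0.626013, PV = 0.939019
  t = 6.0000: CF_t = 1.500000, DF = 0.599916, PV = 0.899874
  t = 6.5000: CF_t = 1.500000, DF = 0.574908, PV = 0.862362
  t = 7.0000: CF_t = 101.500000, DF = 0.550942, PV = 55.920584
Price P = sum_t PV_t = 70.578940
First compute Macaulay numerator sum_t t * PV_t:
  t * PV_t at t = 0.5000: 0.718735
  t * PV_t at t = 1.0000: 1.377547
  t * PV_t at t = 1.5000: 1.980182
  t * PV_t at t = 2.0000: 2.530180
  t * PV_t at t = 2.5000: 3.030882
  t * PV_t at t = 3.0000: 3.485441
  t * PV_t at t = 3.5000: 3.896836
  t * PV_t at t = 4.0000: 4.267874
  t * PV_t at t = 4.5000: 4.601206
  t * PV_t at t = 5.0000: 4.899330
  t * PV_t at t = 5.5000: 5.164603
  t * PV_t at t = 6.0000: 5.399245
  t * PV_t at t = 6.5000: 5.605350
  t * PV_t at t = 7.0000: 391.444085
Macaulay duration D = 438.401498 / 70.578940 = 6.211506
Modified duration = D / (1 + y/m) = 6.211506 / (1 + 0.043500) = 5.952569


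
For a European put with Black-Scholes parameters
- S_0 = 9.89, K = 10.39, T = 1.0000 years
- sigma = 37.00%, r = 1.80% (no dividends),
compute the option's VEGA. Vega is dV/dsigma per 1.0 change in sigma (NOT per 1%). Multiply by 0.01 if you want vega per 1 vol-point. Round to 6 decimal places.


d1 = 0.1003522717; d2 = -0.2696477283
phi(d1) = 0.3969385396; exp(-qT) = 1.0000000000; exp(-rT) = 0.9821610324
Vega = S * exp(-qT) * phi(d1) * sqrt(T) = 9.8900 * 1.0000000000 * 0.3969385396 * 1.0000000000 = 3.925722

Answer: Vega = 3.925722


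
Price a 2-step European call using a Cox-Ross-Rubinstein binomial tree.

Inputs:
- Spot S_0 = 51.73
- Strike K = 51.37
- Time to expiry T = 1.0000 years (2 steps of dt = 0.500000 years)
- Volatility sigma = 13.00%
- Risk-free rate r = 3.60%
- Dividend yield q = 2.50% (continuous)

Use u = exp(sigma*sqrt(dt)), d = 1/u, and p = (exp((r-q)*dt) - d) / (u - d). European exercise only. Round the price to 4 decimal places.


dt = T/N = 0.500000
u = exp(sigma*sqrt(dt)) = 1.096281; d = 1/u = 0.912175
p = (exp((r-q)*dt) - d) / (u - d) = 0.506991
Discount per step: exp(-r*dt) = 0.982161
Stock lattice S(k, i) with i counting down-moves:
  k=0: S(0,0) = 51.7300
  k=1: S(1,0) = 56.7106; S(1,1) = 47.1868
  k=2: S(2,0) = 62.1708; S(2,1) = 51.7300; S(2,2) = 43.0426
Terminal payoffs V(N, i) = max(S_T - K, 0):
  V(2,0) = 10.800813; V(2,1) = 0.360000; V(2,2) = 0.000000
Backward induction: V(k, i) = exp(-r*dt) * [p * V(k+1, i) + (1-p) * V(k+1, i+1)].
  V(1,0) = exp(-r*dt) * [p*10.800813 + (1-p)*0.360000] = 5.552552
  V(1,1) = exp(-r*dt) * [p*0.360000 + (1-p)*0.000000] = 0.179261
  V(0,0) = exp(-r*dt) * [p*5.552552 + (1-p)*0.179261] = 2.851679

Answer: Price = V(0,0) = 2.8517


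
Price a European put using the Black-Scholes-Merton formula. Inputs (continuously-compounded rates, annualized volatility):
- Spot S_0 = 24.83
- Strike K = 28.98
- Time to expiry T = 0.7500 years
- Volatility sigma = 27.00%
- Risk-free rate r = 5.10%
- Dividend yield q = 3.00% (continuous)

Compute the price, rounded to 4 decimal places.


d1 = (ln(S/K) + (r - q + 0.5*sigma^2) * T) / (sigma * sqrt(T)) = -0.47670245
d2 = d1 - sigma * sqrt(T) = -0.71052931
exp(-rT) = 0.96247229; exp(-qT) = 0.97775124
P = K * exp(-rT) * N(-d2) - S_0 * exp(-qT) * N(-d1)
N(-d1) = 0.68321299; N(-d2) = 0.76131202
P = 28.9800 * 0.96247229 * 0.76131202 - 24.8300 * 0.97775124 * 0.68321299 = 4.6481

Answer: Price = 4.6481


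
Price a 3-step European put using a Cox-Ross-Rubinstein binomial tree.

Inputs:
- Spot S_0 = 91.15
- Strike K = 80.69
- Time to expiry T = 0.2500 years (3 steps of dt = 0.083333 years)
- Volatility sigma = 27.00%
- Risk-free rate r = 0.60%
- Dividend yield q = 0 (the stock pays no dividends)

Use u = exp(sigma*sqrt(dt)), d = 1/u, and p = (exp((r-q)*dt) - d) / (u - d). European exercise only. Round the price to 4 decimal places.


dt = T/N = 0.083333
u = exp(sigma*sqrt(dt)) = 1.081060; d = 1/u = 0.925018
p = (exp((r-q)*dt) - d) / (u - d) = 0.483729
Discount per step: exp(-r*dt) = 0.999500
Stock lattice S(k, i) with i counting down-moves:
  k=0: S(0,0) = 91.1500
  k=1: S(1,0) = 98.5386; S(1,1) = 84.3154
  k=2: S(2,0) = 106.5262; S(2,1) = 91.1500; S(2,2) = 77.9932
  k=3: S(3,0) = 115.1613; S(3,1) = 98.5386; S(3,2) = 84.3154; S(3,3) = 72.1451
Terminal payoffs V(N, i) = max(K - S_T, 0):
  V(3,0) = 0.000000; V(3,1) = 0.000000; V(3,2) = 0.000000; V(3,3) = 8.544880
Backward induction: V(k, i) = exp(-r*dt) * [p * V(k+1, i) + (1-p) * V(k+1, i+1)].
  V(2,0) = exp(-r*dt) * [p*0.000000 + (1-p)*0.000000] = 0.000000
  V(2,1) = exp(-r*dt) * [p*0.000000 + (1-p)*0.000000] = 0.000000
  V(2,2) = exp(-r*dt) * [p*0.000000 + (1-p)*8.544880] = 4.409266
  V(1,0) = exp(-r*dt) * [p*0.000000 + (1-p)*0.000000] = 0.000000
  V(1,1) = exp(-r*dt) * [p*0.000000 + (1-p)*4.409266] = 2.275237
  V(0,0) = exp(-r*dt) * [p*0.000000 + (1-p)*2.275237] = 1.174051

Answer: Price = V(0,0) = 1.1741


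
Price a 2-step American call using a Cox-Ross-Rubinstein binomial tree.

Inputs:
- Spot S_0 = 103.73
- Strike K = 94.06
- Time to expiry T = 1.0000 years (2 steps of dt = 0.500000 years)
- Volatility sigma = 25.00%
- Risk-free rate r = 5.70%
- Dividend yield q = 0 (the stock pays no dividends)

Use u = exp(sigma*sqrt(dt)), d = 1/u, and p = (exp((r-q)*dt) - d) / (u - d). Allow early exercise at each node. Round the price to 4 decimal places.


Answer: Price = V(0,0) = 19.1738

Derivation:
dt = T/N = 0.500000
u = exp(sigma*sqrt(dt)) = 1.193365; d = 1/u = 0.837967
p = (exp((r-q)*dt) - d) / (u - d) = 0.537266
Discount per step: exp(-r*dt) = 0.971902
Stock lattice S(k, i) with i counting down-moves:
  k=0: S(0,0) = 103.7300
  k=1: S(1,0) = 123.7877; S(1,1) = 86.9223
  k=2: S(2,0) = 147.7239; S(2,1) = 103.7300; S(2,2) = 72.8380
Terminal payoffs V(N, i) = max(S_T - K, 0):
  V(2,0) = 53.663866; V(2,1) = 9.670000; V(2,2) = 0.000000
Backward induction: V(k, i) = exp(-r*dt) * [p * V(k+1, i) + (1-p) * V(k+1, i+1)]; then take max(V_cont, immediate exercise) for American.
  V(1,0) = exp(-r*dt) * [p*53.663866 + (1-p)*9.670000] = 32.370578; exercise = 29.727708; V(1,0) = max -> 32.370578
  V(1,1) = exp(-r*dt) * [p*9.670000 + (1-p)*0.000000] = 5.049385; exercise = 0.000000; V(1,1) = max -> 5.049385
  V(0,0) = exp(-r*dt) * [p*32.370578 + (1-p)*5.049385] = 19.173820; exercise = 9.670000; V(0,0) = max -> 19.173820


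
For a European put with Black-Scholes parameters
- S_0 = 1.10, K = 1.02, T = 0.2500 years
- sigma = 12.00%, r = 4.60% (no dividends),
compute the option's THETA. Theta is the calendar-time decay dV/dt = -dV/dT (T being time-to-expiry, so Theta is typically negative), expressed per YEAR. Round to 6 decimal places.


d1 = 1.4801258751; d2 = 1.4201258751
phi(d1) = 0.1334104469; exp(-qT) = 1.0000000000; exp(-rT) = 0.9885658722
Theta = -S*exp(-qT)*phi(d1)*sigma/(2*sqrt(T)) + r*K*exp(-rT)*N(-d2) - q*S*exp(-qT)*N(-d1)
N(-d1) = 0.0694198287; N(-d2) = 0.0777855193; sqrt(T) = 0.5000000000
Term 1 = -1.1000 * 1.0000000000 * 0.1334104469 * 0.1200 / (2 * 0.5000000000) = -0.0176101790
Term 2 = 0.0460 * 1.0200 * 0.9885658722 * 0.0777855193 = 0.0036079655
Term 3 = 0 (no dividend yield, q = 0)
Theta = -0.0176101790 + (0.0036079655) + (0.0000000000) = -0.014002

Answer: Theta = -0.014002


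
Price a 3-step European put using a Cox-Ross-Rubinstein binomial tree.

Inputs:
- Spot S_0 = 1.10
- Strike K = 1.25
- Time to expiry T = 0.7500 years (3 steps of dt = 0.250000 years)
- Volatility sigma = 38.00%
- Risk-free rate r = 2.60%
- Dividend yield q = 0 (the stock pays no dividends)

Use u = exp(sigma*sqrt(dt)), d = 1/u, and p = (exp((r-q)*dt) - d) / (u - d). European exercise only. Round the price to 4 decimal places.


dt = T/N = 0.250000
u = exp(sigma*sqrt(dt)) = 1.209250; d = 1/u = 0.826959
p = (exp((r-q)*dt) - d) / (u - d) = 0.469701
Discount per step: exp(-r*dt) = 0.993521
Stock lattice S(k, i) with i counting down-moves:
  k=0: S(0,0) = 1.1000
  k=1: S(1,0) = 1.3302; S(1,1) = 0.9097
  k=2: S(2,0) = 1.6085; S(2,1) = 1.1000; S(2,2) = 0.7522
  k=3: S(3,0) = 1.9451; S(3,1) = 1.3302; S(3,2) = 0.9097; S(3,3) = 0.6221
Terminal payoffs V(N, i) = max(K - S_T, 0):
  V(3,0) = 0.000000; V(3,1) = 0.000000; V(3,2) = 0.340345; V(3,3) = 0.627922
Backward induction: V(k, i) = exp(-r*dt) * [p * V(k+1, i) + (1-p) * V(k+1, i+1)].
  V(2,0) = exp(-r*dt) * [p*0.000000 + (1-p)*0.000000] = 0.000000
  V(2,1) = exp(-r*dt) * [p*0.000000 + (1-p)*0.340345] = 0.179315
  V(2,2) = exp(-r*dt) * [p*0.340345 + (1-p)*0.627922] = 0.489654
  V(1,0) = exp(-r*dt) * [p*0.000000 + (1-p)*0.179315] = 0.094475
  V(1,1) = exp(-r*dt) * [p*0.179315 + (1-p)*0.489654] = 0.341660
  V(0,0) = exp(-r*dt) * [p*0.094475 + (1-p)*0.341660] = 0.224095

Answer: Price = V(0,0) = 0.2241


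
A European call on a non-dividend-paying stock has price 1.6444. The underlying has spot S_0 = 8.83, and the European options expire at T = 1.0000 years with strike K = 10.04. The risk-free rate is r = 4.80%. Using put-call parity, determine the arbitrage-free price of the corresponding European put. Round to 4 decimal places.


Put-call parity: C - P = S_0 * exp(-qT) - K * exp(-rT).
S_0 * exp(-qT) = 8.8300 * 1.00000000 = 8.83000000
K * exp(-rT) = 10.0400 * 0.95313379 = 9.56946322
P = C - S*exp(-qT) + K*exp(-rT)
P = 1.6444 - 8.83000000 + 9.56946322 = 2.3839

Answer: Put price = 2.3839


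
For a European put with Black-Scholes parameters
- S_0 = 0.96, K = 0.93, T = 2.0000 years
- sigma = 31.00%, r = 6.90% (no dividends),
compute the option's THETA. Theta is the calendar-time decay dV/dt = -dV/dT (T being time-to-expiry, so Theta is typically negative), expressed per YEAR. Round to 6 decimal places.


d1 = 0.6063981205; d2 = 0.1679919161
phi(d1) = 0.3319410542; exp(-qT) = 1.0000000000; exp(-rT) = 0.8710986917
Theta = -S*exp(-qT)*phi(d1)*sigma/(2*sqrt(T)) + r*K*exp(-rT)*N(-d2) - q*S*exp(-qT)*N(-d1)
N(-d1) = 0.2721252081; N(-d2) = 0.4332948193; sqrt(T) = 1.4142135624
Term 1 = -0.9600 * 1.0000000000 * 0.3319410542 * 0.3100 / (2 * 1.4142135624) = -0.0349260042
Term 2 = 0.0690 * 0.9300 * 0.8710986917 * 0.4332948193 = 0.0242204884
Term 3 = 0 (no dividend yield, q = 0)
Theta = -0.0349260042 + (0.0242204884) + (0.0000000000) = -0.010706

Answer: Theta = -0.010706


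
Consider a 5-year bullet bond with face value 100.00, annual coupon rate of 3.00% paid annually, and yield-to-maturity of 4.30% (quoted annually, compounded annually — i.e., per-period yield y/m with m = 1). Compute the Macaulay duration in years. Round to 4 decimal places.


Coupon per period c = face * coupon_rate / m = 3.000000
Periods per year m = 1; per-period yield y/m = 0.043000
Number of cashflows N = 5
Cashflows (t years, CF_t, discount factor 1/(1+y/m)^(m*t), PV):
  t = 1.0000: CF_t = 3.000000, DF = 0.958773, PV = 2.876318
  t = 2.0000: CF_t = 3.000000, DF = 0.919245, PV = 2.757736
  t = 3.0000: CF_t = 3.000000, DF = 0.881347, PV = 2.644042
  t = 4.0000: CF_t = 3.000000, DF = 0.845012, PV = 2.535035
  t = 5.0000: CF_t = 103.000000, DF = 0.810174, PV = 83.447952
Price P = sum_t PV_t = 94.261083
Macaulay numerator sum_t t * PV_t:
  t * PV_t at t = 1.0000: 2.876318
  t * PV_t at t = 2.0000: 5.515471
  t * PV_t at t = 3.0000: 7.932126
  t * PV_t at t = 4.0000: 10.140141
  t * PV_t at t = 5.0000: 417.239760
Macaulay duration D = (sum_t t * PV_t) / P = 443.703817 / 94.261083 = 4.707179

Answer: Macaulay duration = 4.7072 years


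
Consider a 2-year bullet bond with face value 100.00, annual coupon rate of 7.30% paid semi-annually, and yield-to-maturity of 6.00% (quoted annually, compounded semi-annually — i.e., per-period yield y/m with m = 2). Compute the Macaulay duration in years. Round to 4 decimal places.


Coupon per period c = face * coupon_rate / m = 3.650000
Periods per year m = 2; per-period yield y/m = 0.030000
Number of cashflows N = 4
Cashflows (t years, CF_t, discount factor 1/(1+y/m)^(m*t), PV):
  t = 0.5000: CF_t = 3.650000, DF = 0.970874, PV = 3.543689
  t = 1.0000: CF_t = 3.650000, DF = 0.942596, PV = 3.440475
  t = 1.5000: CF_t = 3.650000, DF = 0.915142, PV = 3.340267
  t = 2.0000: CF_t = 103.650000, DF = 0.888487, PV = 92.091683
Price P = sum_t PV_t = 102.416114
Macaulay numerator sum_t t * PV_t:
  t * PV_t at t = 0.5000: 1.771845
  t * PV_t at t = 1.0000: 3.440475
  t * PV_t at t = 1.5000: 5.010401
  t * PV_t at t = 2.0000: 184.183365
Macaulay duration D = (sum_t t * PV_t) / P = 194.406085 / 102.416114 = 1.898198

Answer: Macaulay duration = 1.8982 years


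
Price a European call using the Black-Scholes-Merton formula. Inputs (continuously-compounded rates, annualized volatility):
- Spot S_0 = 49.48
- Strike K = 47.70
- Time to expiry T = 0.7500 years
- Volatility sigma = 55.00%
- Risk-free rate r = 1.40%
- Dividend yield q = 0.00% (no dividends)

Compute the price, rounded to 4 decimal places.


Answer: Price = 10.2825

Derivation:
d1 = (ln(S/K) + (r - q + 0.5*sigma^2) * T) / (sigma * sqrt(T)) = 0.33711934
d2 = d1 - sigma * sqrt(T) = -0.13919464
exp(-rT) = 0.98955493; exp(-qT) = 1.00000000
C = S_0 * exp(-qT) * N(d1) - K * exp(-rT) * N(d2)
N(d1) = 0.63198653; N(d2) = 0.44464817
C = 49.4800 * 1.00000000 * 0.63198653 - 47.7000 * 0.98955493 * 0.44464817 = 10.2825


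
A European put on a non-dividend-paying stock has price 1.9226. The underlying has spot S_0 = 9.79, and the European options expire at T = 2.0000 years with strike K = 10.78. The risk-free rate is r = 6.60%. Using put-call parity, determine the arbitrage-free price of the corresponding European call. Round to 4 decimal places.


Answer: Call price = 2.2656

Derivation:
Put-call parity: C - P = S_0 * exp(-qT) - K * exp(-rT).
S_0 * exp(-qT) = 9.7900 * 1.00000000 = 9.79000000
K * exp(-rT) = 10.7800 * 0.87634100 = 9.44695593
C = P + S*exp(-qT) - K*exp(-rT)
C = 1.9226 + 9.79000000 - 9.44695593 = 2.2656


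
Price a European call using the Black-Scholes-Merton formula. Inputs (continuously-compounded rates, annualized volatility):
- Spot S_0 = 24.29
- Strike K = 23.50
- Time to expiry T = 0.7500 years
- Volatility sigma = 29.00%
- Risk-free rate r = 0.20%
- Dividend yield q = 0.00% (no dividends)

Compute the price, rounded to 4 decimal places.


Answer: Price = 2.8211

Derivation:
d1 = (ln(S/K) + (r - q + 0.5*sigma^2) * T) / (sigma * sqrt(T)) = 0.26319934
d2 = d1 - sigma * sqrt(T) = 0.01205198
exp(-rT) = 0.99850112; exp(-qT) = 1.00000000
C = S_0 * exp(-qT) * N(d1) - K * exp(-rT) * N(d2)
N(d1) = 0.60380153; N(d2) = 0.50480793
C = 24.2900 * 1.00000000 * 0.60380153 - 23.5000 * 0.99850112 * 0.50480793 = 2.8211


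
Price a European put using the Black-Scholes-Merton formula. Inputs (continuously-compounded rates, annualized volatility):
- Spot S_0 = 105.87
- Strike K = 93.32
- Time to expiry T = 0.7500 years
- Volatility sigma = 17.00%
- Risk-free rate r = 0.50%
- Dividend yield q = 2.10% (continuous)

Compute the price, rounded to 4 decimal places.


d1 = (ln(S/K) + (r - q + 0.5*sigma^2) * T) / (sigma * sqrt(T)) = 0.84914626
d2 = d1 - sigma * sqrt(T) = 0.70192194
exp(-rT) = 0.99625702; exp(-qT) = 0.98437338
P = K * exp(-rT) * N(-d2) - S_0 * exp(-qT) * N(-d1)
N(-d1) = 0.19789996; N(-d2) = 0.24136392
P = 93.3200 * 0.99625702 * 0.24136392 - 105.8700 * 0.98437338 * 0.19789996 = 1.8155

Answer: Price = 1.8155


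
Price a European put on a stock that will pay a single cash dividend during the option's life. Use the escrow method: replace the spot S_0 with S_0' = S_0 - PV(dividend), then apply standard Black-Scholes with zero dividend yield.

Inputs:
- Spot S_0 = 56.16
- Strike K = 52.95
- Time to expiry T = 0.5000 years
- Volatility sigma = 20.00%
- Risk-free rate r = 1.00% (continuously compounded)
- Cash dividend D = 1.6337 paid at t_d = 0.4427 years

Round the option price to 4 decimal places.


Answer: Price = 2.1874

Derivation:
PV(D) = D * exp(-r * t_d) = 1.6337 * 0.99558278 = 1.62648360
S_0' = S_0 - PV(D) = 56.1600 - 1.62648360 = 54.53351640
d1 = (ln(S_0'/K) + (r + sigma^2/2)*T) / (sigma*sqrt(T)) = 0.31443215
d2 = d1 - sigma*sqrt(T) = 0.17301079
exp(-rT) = 0.99501248
N(-d1) = 0.37659642; N(-d2) = 0.43132147
P = K * exp(-rT) * N(-d2) - S_0' * N(-d1) = 52.9500 * 0.99501248 * 0.43132147 - 54.53351640 * 0.37659642 = 2.1874


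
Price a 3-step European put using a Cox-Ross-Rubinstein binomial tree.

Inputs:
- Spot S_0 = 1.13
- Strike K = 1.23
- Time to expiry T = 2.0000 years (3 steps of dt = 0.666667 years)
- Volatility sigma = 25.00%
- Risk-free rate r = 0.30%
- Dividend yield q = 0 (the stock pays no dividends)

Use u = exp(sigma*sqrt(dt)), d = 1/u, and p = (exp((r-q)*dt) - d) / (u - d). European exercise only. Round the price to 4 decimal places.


Answer: Price = V(0,0) = 0.2245

Derivation:
dt = T/N = 0.666667
u = exp(sigma*sqrt(dt)) = 1.226450; d = 1/u = 0.815361
p = (exp((r-q)*dt) - d) / (u - d) = 0.454015
Discount per step: exp(-r*dt) = 0.998002
Stock lattice S(k, i) with i counting down-moves:
  k=0: S(0,0) = 1.1300
  k=1: S(1,0) = 1.3859; S(1,1) = 0.9214
  k=2: S(2,0) = 1.6997; S(2,1) = 1.1300; S(2,2) = 0.7512
  k=3: S(3,0) = 2.0846; S(3,1) = 1.3859; S(3,2) = 0.9214; S(3,3) = 0.6125
Terminal payoffs V(N, i) = max(K - S_T, 0):
  V(3,0) = 0.000000; V(3,1) = 0.000000; V(3,2) = 0.308642; V(3,3) = 0.617468
Backward induction: V(k, i) = exp(-r*dt) * [p * V(k+1, i) + (1-p) * V(k+1, i+1)].
  V(2,0) = exp(-r*dt) * [p*0.000000 + (1-p)*0.000000] = 0.000000
  V(2,1) = exp(-r*dt) * [p*0.000000 + (1-p)*0.308642] = 0.168177
  V(2,2) = exp(-r*dt) * [p*0.308642 + (1-p)*0.617468] = 0.476303
  V(1,0) = exp(-r*dt) * [p*0.000000 + (1-p)*0.168177] = 0.091639
  V(1,1) = exp(-r*dt) * [p*0.168177 + (1-p)*0.476303] = 0.335737
  V(0,0) = exp(-r*dt) * [p*0.091639 + (1-p)*0.335737] = 0.224463


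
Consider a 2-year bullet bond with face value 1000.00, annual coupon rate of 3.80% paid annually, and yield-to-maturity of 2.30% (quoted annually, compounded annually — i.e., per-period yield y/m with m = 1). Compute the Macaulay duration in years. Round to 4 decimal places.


Answer: Macaulay duration = 1.9639 years

Derivation:
Coupon per period c = face * coupon_rate / m = 38.000000
Periods per year m = 1; per-period yield y/m = 0.023000
Number of cashflows N = 2
Cashflows (t years, CF_t, discount factor 1/(1+y/m)^(m*t), PV):
  t = 1.0000: CF_t = 38.000000, DF = 0.977517, PV = 37.145650
  t = 2.0000: CF_t = 1038.000000, DF = 0.955540, PV = 991.850202
Price P = sum_t PV_t = 1028.995852
Macaulay numerator sum_t t * PV_t:
  t * PV_t at t = 1.0000: 37.145650
  t * PV_t at t = 2.0000: 1983.700404
Macaulay duration D = (sum_t t * PV_t) / P = 2020.846054 / 1028.995852 = 1.963901


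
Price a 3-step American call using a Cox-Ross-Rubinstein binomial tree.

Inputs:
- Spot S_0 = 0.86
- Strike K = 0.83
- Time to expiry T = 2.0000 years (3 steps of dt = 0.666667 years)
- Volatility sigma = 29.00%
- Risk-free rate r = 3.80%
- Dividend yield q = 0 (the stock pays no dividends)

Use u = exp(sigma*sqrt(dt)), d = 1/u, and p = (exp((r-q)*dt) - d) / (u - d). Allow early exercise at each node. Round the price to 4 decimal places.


dt = T/N = 0.666667
u = exp(sigma*sqrt(dt)) = 1.267167; d = 1/u = 0.789162
p = (exp((r-q)*dt) - d) / (u - d) = 0.494754
Discount per step: exp(-r*dt) = 0.974985
Stock lattice S(k, i) with i counting down-moves:
  k=0: S(0,0) = 0.8600
  k=1: S(1,0) = 1.0898; S(1,1) = 0.6787
  k=2: S(2,0) = 1.3809; S(2,1) = 0.8600; S(2,2) = 0.5356
  k=3: S(3,0) = 1.7498; S(3,1) = 1.0898; S(3,2) = 0.6787; S(3,3) = 0.4227
Terminal payoffs V(N, i) = max(S_T - K, 0):
  V(3,0) = 0.919848; V(3,1) = 0.259764; V(3,2) = 0.000000; V(3,3) = 0.000000
Backward induction: V(k, i) = exp(-r*dt) * [p * V(k+1, i) + (1-p) * V(k+1, i+1)]; then take max(V_cont, immediate exercise) for American.
  V(2,0) = exp(-r*dt) * [p*0.919848 + (1-p)*0.259764] = 0.571676; exercise = 0.550913; V(2,0) = max -> 0.571676
  V(2,1) = exp(-r*dt) * [p*0.259764 + (1-p)*0.000000] = 0.125304; exercise = 0.030000; V(2,1) = max -> 0.125304
  V(2,2) = exp(-r*dt) * [p*0.000000 + (1-p)*0.000000] = 0.000000; exercise = 0.000000; V(2,2) = max -> 0.000000
  V(1,0) = exp(-r*dt) * [p*0.571676 + (1-p)*0.125304] = 0.337490; exercise = 0.259764; V(1,0) = max -> 0.337490
  V(1,1) = exp(-r*dt) * [p*0.125304 + (1-p)*0.000000] = 0.060444; exercise = 0.000000; V(1,1) = max -> 0.060444
  V(0,0) = exp(-r*dt) * [p*0.337490 + (1-p)*0.060444] = 0.192573; exercise = 0.030000; V(0,0) = max -> 0.192573

Answer: Price = V(0,0) = 0.1926


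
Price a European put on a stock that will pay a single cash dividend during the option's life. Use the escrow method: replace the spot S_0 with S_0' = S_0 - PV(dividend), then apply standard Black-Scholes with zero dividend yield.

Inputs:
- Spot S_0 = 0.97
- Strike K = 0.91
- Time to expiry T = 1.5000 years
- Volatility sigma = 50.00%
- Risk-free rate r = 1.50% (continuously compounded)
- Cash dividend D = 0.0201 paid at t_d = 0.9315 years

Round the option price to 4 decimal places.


Answer: Price = 0.1923

Derivation:
PV(D) = D * exp(-r * t_d) = 0.0201 * 0.98612466 = 0.01982111
S_0' = S_0 - PV(D) = 0.9700 - 0.01982111 = 0.95017889
d1 = (ln(S_0'/K) + (r + sigma^2/2)*T) / (sigma*sqrt(T)) = 0.41348314
d2 = d1 - sigma*sqrt(T) = -0.19888930
exp(-rT) = 0.97775124
N(-d1) = 0.33962634; N(-d2) = 0.57882533
P = K * exp(-rT) * N(-d2) - S_0' * N(-d1) = 0.9100 * 0.97775124 * 0.57882533 - 0.95017889 * 0.33962634 = 0.1923


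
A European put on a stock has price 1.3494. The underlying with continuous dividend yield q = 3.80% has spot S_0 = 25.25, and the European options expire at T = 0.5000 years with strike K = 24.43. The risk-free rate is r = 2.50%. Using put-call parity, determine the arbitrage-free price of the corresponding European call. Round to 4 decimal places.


Answer: Call price = 1.9977

Derivation:
Put-call parity: C - P = S_0 * exp(-qT) - K * exp(-rT).
S_0 * exp(-qT) = 25.2500 * 0.98117936 = 24.77477890
K * exp(-rT) = 24.4300 * 0.98757780 = 24.12652567
C = P + S*exp(-qT) - K*exp(-rT)
C = 1.3494 + 24.77477890 - 24.12652567 = 1.9977


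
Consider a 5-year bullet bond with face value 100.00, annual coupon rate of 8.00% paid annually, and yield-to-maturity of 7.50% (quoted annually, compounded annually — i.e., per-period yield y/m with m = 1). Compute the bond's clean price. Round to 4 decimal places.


Coupon per period c = face * coupon_rate / m = 8.000000
Periods per year m = 1; per-period yield y/m = 0.075000
Number of cashflows N = 5
Cashflows (t years, CF_t, discount factor 1/(1+y/m)^(m*t), PV):
  t = 1.0000: CF_t = 8.000000, DF = 0.930233, PV = 7.441860
  t = 2.0000: CF_t = 8.000000, DF = 0.865333, PV = 6.922661
  t = 3.0000: CF_t = 8.000000, DF = 0.804961, PV = 6.439685
  t = 4.0000: CF_t = 8.000000, DF = 0.748801, PV = 5.990404
  t = 5.0000: CF_t = 108.000000, DF = 0.696559, PV = 75.228332
Price P = sum_t PV_t = 102.022942

Answer: Price = 102.0229


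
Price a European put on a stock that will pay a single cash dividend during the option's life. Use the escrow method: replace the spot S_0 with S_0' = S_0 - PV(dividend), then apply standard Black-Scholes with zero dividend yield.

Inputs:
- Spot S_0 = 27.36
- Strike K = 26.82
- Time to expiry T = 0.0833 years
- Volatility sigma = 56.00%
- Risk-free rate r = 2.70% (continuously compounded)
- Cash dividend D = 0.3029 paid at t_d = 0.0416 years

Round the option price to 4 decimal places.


Answer: Price = 1.5884

Derivation:
PV(D) = D * exp(-r * t_d) = 0.3029 * 0.99887743 = 0.30255997
S_0' = S_0 - PV(D) = 27.3600 - 0.30255997 = 27.05744003
d1 = (ln(S_0'/K) + (r + sigma^2/2)*T) / (sigma*sqrt(T)) = 0.14926259
d2 = d1 - sigma*sqrt(T) = -0.01236315
exp(-rT) = 0.99775343
N(-d1) = 0.44067322; N(-d2) = 0.50493206
P = K * exp(-rT) * N(-d2) - S_0' * N(-d1) = 26.8200 * 0.99775343 * 0.50493206 - 27.05744003 * 0.44067322 = 1.5884


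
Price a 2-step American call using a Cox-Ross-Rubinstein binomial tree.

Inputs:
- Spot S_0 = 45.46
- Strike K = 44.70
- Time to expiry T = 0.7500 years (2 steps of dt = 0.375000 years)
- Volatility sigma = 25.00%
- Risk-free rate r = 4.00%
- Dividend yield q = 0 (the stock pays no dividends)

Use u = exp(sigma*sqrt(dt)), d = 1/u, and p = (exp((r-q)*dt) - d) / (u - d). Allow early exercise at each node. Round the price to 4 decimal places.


dt = T/N = 0.375000
u = exp(sigma*sqrt(dt)) = 1.165433; d = 1/u = 0.858050
p = (exp((r-q)*dt) - d) / (u - d) = 0.510968
Discount per step: exp(-r*dt) = 0.985112
Stock lattice S(k, i) with i counting down-moves:
  k=0: S(0,0) = 45.4600
  k=1: S(1,0) = 52.9806; S(1,1) = 39.0069
  k=2: S(2,0) = 61.7454; S(2,1) = 45.4600; S(2,2) = 33.4699
Terminal payoffs V(N, i) = max(S_T - K, 0):
  V(2,0) = 17.045373; V(2,1) = 0.760000; V(2,2) = 0.000000
Backward induction: V(k, i) = exp(-r*dt) * [p * V(k+1, i) + (1-p) * V(k+1, i+1)]; then take max(V_cont, immediate exercise) for American.
  V(1,0) = exp(-r*dt) * [p*17.045373 + (1-p)*0.760000] = 8.946103; exercise = 8.280606; V(1,0) = max -> 8.946103
  V(1,1) = exp(-r*dt) * [p*0.760000 + (1-p)*0.000000] = 0.382554; exercise = 0.000000; V(1,1) = max -> 0.382554
  V(0,0) = exp(-r*dt) * [p*8.946103 + (1-p)*0.382554] = 4.687413; exercise = 0.760000; V(0,0) = max -> 4.687413

Answer: Price = V(0,0) = 4.6874
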